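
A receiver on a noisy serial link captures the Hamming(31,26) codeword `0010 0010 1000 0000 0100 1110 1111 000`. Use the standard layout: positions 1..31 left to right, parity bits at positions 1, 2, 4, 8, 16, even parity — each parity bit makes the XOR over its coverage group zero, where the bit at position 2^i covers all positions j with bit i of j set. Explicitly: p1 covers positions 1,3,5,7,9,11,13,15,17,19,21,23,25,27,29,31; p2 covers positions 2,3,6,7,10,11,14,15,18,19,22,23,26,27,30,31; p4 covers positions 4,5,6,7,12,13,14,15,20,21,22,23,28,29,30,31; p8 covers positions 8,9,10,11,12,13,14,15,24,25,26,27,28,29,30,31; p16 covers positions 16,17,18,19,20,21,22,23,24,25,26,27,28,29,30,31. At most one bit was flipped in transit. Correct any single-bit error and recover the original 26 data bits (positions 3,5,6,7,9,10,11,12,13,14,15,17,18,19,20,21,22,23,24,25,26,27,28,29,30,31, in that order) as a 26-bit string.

s1: b1⊕b3⊕b5⊕b7⊕b9⊕b11⊕b13⊕b15⊕b17⊕b19⊕b21⊕b23⊕b25⊕b27⊕b29⊕b31 = 0⊕1⊕0⊕1⊕1⊕0⊕0⊕0⊕0⊕0⊕1⊕1⊕1⊕1⊕0⊕0 = 1
s2: b2⊕b3⊕b6⊕b7⊕b10⊕b11⊕b14⊕b15⊕b18⊕b19⊕b22⊕b23⊕b26⊕b27⊕b30⊕b31 = 0⊕1⊕0⊕1⊕0⊕0⊕0⊕0⊕1⊕0⊕1⊕1⊕1⊕1⊕0⊕0 = 1
s4: b4⊕b5⊕b6⊕b7⊕b12⊕b13⊕b14⊕b15⊕b20⊕b21⊕b22⊕b23⊕b28⊕b29⊕b30⊕b31 = 0⊕0⊕0⊕1⊕0⊕0⊕0⊕0⊕0⊕1⊕1⊕1⊕1⊕0⊕0⊕0 = 1
s8: b8⊕b9⊕b10⊕b11⊕b12⊕b13⊕b14⊕b15⊕b24⊕b25⊕b26⊕b27⊕b28⊕b29⊕b30⊕b31 = 0⊕1⊕0⊕0⊕0⊕0⊕0⊕0⊕0⊕1⊕1⊕1⊕1⊕0⊕0⊕0 = 1
s16: b16⊕b17⊕b18⊕b19⊕b20⊕b21⊕b22⊕b23⊕b24⊕b25⊕b26⊕b27⊕b28⊕b29⊕b30⊕b31 = 0⊕0⊕1⊕0⊕0⊕1⊕1⊕1⊕0⊕1⊕1⊕1⊕1⊕0⊕0⊕0 = 0
Syndrome (s16...s1) = 01111 → position 15.
Flip bit 15: corrected codeword = 0010001010000010010011101111000
Data bits at positions 3,5,6,7,9,10,11,12,13,14,15,17,18,19,20,21,22,23,24,25,26,27,28,29,30,31: 10011000001010011101111000

10011000001010011101111000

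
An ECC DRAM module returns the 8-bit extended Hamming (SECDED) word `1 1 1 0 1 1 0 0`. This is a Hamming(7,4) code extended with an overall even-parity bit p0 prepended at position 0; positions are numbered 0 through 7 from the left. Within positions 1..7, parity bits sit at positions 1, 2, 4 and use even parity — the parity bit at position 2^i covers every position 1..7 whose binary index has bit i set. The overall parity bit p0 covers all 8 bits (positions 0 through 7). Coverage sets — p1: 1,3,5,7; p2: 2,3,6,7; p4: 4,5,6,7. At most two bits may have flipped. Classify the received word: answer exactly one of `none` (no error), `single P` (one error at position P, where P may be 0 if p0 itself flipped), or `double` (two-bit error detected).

single 2

s1: b1⊕b3⊕b5⊕b7 = 1⊕0⊕1⊕0 = 0
s2: b2⊕b3⊕b6⊕b7 = 1⊕0⊕0⊕0 = 1
s4: b4⊕b5⊕b6⊕b7 = 1⊕1⊕0⊕0 = 0
Syndrome (s4...s1) = 010 → position 2.
Overall parity (XOR of all 8 bits, including p0): 1⊕1⊕1⊕0⊕1⊕1⊕0⊕0 = 1
Overall=1, syndrome position=2 → single-bit error at position 2.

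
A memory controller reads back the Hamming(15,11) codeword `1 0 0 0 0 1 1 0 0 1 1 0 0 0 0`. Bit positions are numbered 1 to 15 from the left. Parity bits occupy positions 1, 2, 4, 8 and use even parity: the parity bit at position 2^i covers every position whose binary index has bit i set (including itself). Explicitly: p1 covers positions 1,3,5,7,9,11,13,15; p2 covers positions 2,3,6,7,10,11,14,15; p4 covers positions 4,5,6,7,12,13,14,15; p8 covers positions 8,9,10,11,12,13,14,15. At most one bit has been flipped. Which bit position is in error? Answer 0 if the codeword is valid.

s1: b1⊕b3⊕b5⊕b7⊕b9⊕b11⊕b13⊕b15 = 1⊕0⊕0⊕1⊕0⊕1⊕0⊕0 = 1
s2: b2⊕b3⊕b6⊕b7⊕b10⊕b11⊕b14⊕b15 = 0⊕0⊕1⊕1⊕1⊕1⊕0⊕0 = 0
s4: b4⊕b5⊕b6⊕b7⊕b12⊕b13⊕b14⊕b15 = 0⊕0⊕1⊕1⊕0⊕0⊕0⊕0 = 0
s8: b8⊕b9⊕b10⊕b11⊕b12⊕b13⊕b14⊕b15 = 0⊕0⊕1⊕1⊕0⊕0⊕0⊕0 = 0
Syndrome (s8...s1) = 0001 → position 1.

1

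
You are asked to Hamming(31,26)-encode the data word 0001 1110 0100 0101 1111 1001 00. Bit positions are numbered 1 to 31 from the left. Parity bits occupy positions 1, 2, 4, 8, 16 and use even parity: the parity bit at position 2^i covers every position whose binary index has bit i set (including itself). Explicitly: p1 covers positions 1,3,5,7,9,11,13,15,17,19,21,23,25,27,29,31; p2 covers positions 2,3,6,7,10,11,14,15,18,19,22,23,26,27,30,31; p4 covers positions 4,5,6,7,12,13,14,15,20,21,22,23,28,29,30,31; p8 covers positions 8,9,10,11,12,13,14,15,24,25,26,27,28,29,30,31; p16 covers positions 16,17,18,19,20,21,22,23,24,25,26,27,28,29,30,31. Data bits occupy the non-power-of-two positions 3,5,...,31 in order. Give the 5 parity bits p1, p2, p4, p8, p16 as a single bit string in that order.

00000

Place data bits at non-power-of-two positions: b3=0, b5=0, b6=0, b7=1, b9=1, b10=1, b11=1, b12=0, b13=0, b14=1, b15=0, b17=0, b18=0, b19=1, b20=0, b21=1, b22=1, b23=1, b24=1, b25=1, b26=1, b27=0, b28=0, b29=1, b30=0, b31=0.
p1 = XOR of data positions {3,5,7,9,11,13,15,17,19,21,23,25,27,29,31} = 0⊕0⊕1⊕1⊕1⊕0⊕0⊕0⊕1⊕1⊕1⊕1⊕0⊕1⊕0 = 0
p2 = XOR of data positions {3,6,7,10,11,14,15,18,19,22,23,26,27,30,31} = 0⊕0⊕1⊕1⊕1⊕1⊕0⊕0⊕1⊕1⊕1⊕1⊕0⊕0⊕0 = 0
p4 = XOR of data positions {5,6,7,12,13,14,15,20,21,22,23,28,29,30,31} = 0⊕0⊕1⊕0⊕0⊕1⊕0⊕0⊕1⊕1⊕1⊕0⊕1⊕0⊕0 = 0
p8 = XOR of data positions {9,10,11,12,13,14,15,24,25,26,27,28,29,30,31} = 1⊕1⊕1⊕0⊕0⊕1⊕0⊕1⊕1⊕1⊕0⊕0⊕1⊕0⊕0 = 0
p16 = XOR of data positions {17,18,19,20,21,22,23,24,25,26,27,28,29,30,31} = 0⊕0⊕1⊕0⊕1⊕1⊕1⊕1⊕1⊕1⊕0⊕0⊕1⊕0⊕0 = 0
Parity bits p1,p2,p4,p8,p16 = 00000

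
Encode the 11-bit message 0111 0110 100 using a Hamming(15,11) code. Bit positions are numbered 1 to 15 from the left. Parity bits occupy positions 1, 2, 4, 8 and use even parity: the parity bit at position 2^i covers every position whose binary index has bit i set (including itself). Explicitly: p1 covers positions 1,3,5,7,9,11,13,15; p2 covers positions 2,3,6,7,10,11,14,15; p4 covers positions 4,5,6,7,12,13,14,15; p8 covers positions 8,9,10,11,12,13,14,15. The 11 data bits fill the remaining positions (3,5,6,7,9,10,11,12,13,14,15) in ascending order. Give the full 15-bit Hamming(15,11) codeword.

000011110110100

Place data bits at non-power-of-two positions: b3=0, b5=1, b6=1, b7=1, b9=0, b10=1, b11=1, b12=0, b13=1, b14=0, b15=0.
p1 = XOR of data positions {3,5,7,9,11,13,15} = 0⊕1⊕1⊕0⊕1⊕1⊕0 = 0
p2 = XOR of data positions {3,6,7,10,11,14,15} = 0⊕1⊕1⊕1⊕1⊕0⊕0 = 0
p4 = XOR of data positions {5,6,7,12,13,14,15} = 1⊕1⊕1⊕0⊕1⊕0⊕0 = 0
p8 = XOR of data positions {9,10,11,12,13,14,15} = 0⊕1⊕1⊕0⊕1⊕0⊕0 = 1
Codeword b1..b15 = 000011110110100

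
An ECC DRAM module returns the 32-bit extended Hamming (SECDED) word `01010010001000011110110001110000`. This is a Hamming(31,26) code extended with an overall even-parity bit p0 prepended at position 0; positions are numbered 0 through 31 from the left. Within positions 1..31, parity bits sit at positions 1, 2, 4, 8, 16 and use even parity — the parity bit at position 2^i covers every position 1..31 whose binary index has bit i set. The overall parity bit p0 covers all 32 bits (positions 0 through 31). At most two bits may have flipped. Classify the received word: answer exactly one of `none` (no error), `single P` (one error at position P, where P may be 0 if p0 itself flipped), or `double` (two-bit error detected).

single 11

s1: b1⊕b3⊕b5⊕b7⊕b9⊕b11⊕b13⊕b15⊕b17⊕b19⊕b21⊕b23⊕b25⊕b27⊕b29⊕b31 = 1⊕1⊕0⊕0⊕0⊕0⊕0⊕1⊕1⊕0⊕1⊕0⊕1⊕1⊕0⊕0 = 1
s2: b2⊕b3⊕b6⊕b7⊕b10⊕b11⊕b14⊕b15⊕b18⊕b19⊕b22⊕b23⊕b26⊕b27⊕b30⊕b31 = 0⊕1⊕1⊕0⊕1⊕0⊕0⊕1⊕1⊕0⊕0⊕0⊕1⊕1⊕0⊕0 = 1
s4: b4⊕b5⊕b6⊕b7⊕b12⊕b13⊕b14⊕b15⊕b20⊕b21⊕b22⊕b23⊕b28⊕b29⊕b30⊕b31 = 0⊕0⊕1⊕0⊕0⊕0⊕0⊕1⊕1⊕1⊕0⊕0⊕0⊕0⊕0⊕0 = 0
s8: b8⊕b9⊕b10⊕b11⊕b12⊕b13⊕b14⊕b15⊕b24⊕b25⊕b26⊕b27⊕b28⊕b29⊕b30⊕b31 = 0⊕0⊕1⊕0⊕0⊕0⊕0⊕1⊕0⊕1⊕1⊕1⊕0⊕0⊕0⊕0 = 1
s16: b16⊕b17⊕b18⊕b19⊕b20⊕b21⊕b22⊕b23⊕b24⊕b25⊕b26⊕b27⊕b28⊕b29⊕b30⊕b31 = 1⊕1⊕1⊕0⊕1⊕1⊕0⊕0⊕0⊕1⊕1⊕1⊕0⊕0⊕0⊕0 = 0
Syndrome (s16...s1) = 01011 → position 11.
Overall parity (XOR of all 32 bits, including p0): 0⊕1⊕0⊕1⊕0⊕0⊕1⊕0⊕0⊕0⊕1⊕0⊕0⊕0⊕0⊕1⊕1⊕1⊕1⊕0⊕1⊕1⊕0⊕0⊕0⊕1⊕1⊕1⊕0⊕0⊕0⊕0 = 1
Overall=1, syndrome position=11 → single-bit error at position 11.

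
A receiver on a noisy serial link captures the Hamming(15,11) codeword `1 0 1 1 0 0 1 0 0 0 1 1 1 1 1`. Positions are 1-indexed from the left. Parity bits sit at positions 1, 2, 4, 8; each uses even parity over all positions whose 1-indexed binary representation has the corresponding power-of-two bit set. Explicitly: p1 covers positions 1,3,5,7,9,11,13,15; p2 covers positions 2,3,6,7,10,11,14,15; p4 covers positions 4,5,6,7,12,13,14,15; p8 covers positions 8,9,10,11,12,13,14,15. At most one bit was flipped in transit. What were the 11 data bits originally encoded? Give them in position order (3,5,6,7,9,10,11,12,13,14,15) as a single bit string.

10010111111

s1: b1⊕b3⊕b5⊕b7⊕b9⊕b11⊕b13⊕b15 = 1⊕1⊕0⊕1⊕0⊕1⊕1⊕1 = 0
s2: b2⊕b3⊕b6⊕b7⊕b10⊕b11⊕b14⊕b15 = 0⊕1⊕0⊕1⊕0⊕1⊕1⊕1 = 1
s4: b4⊕b5⊕b6⊕b7⊕b12⊕b13⊕b14⊕b15 = 1⊕0⊕0⊕1⊕1⊕1⊕1⊕1 = 0
s8: b8⊕b9⊕b10⊕b11⊕b12⊕b13⊕b14⊕b15 = 0⊕0⊕0⊕1⊕1⊕1⊕1⊕1 = 1
Syndrome (s8...s1) = 1010 → position 10.
Flip bit 10: corrected codeword = 101100100111111
Data bits at positions 3,5,6,7,9,10,11,12,13,14,15: 10010111111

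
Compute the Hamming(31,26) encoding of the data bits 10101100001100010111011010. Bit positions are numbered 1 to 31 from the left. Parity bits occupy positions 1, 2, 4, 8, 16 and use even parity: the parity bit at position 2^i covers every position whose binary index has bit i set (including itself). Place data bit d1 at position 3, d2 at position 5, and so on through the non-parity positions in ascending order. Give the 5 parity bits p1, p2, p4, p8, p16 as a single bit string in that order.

01000

Place data bits at non-power-of-two positions: b3=1, b5=0, b6=1, b7=0, b9=1, b10=1, b11=0, b12=0, b13=0, b14=0, b15=1, b17=1, b18=0, b19=0, b20=0, b21=1, b22=0, b23=1, b24=1, b25=1, b26=0, b27=1, b28=1, b29=0, b30=1, b31=0.
p1 = XOR of data positions {3,5,7,9,11,13,15,17,19,21,23,25,27,29,31} = 1⊕0⊕0⊕1⊕0⊕0⊕1⊕1⊕0⊕1⊕1⊕1⊕1⊕0⊕0 = 0
p2 = XOR of data positions {3,6,7,10,11,14,15,18,19,22,23,26,27,30,31} = 1⊕1⊕0⊕1⊕0⊕0⊕1⊕0⊕0⊕0⊕1⊕0⊕1⊕1⊕0 = 1
p4 = XOR of data positions {5,6,7,12,13,14,15,20,21,22,23,28,29,30,31} = 0⊕1⊕0⊕0⊕0⊕0⊕1⊕0⊕1⊕0⊕1⊕1⊕0⊕1⊕0 = 0
p8 = XOR of data positions {9,10,11,12,13,14,15,24,25,26,27,28,29,30,31} = 1⊕1⊕0⊕0⊕0⊕0⊕1⊕1⊕1⊕0⊕1⊕1⊕0⊕1⊕0 = 0
p16 = XOR of data positions {17,18,19,20,21,22,23,24,25,26,27,28,29,30,31} = 1⊕0⊕0⊕0⊕1⊕0⊕1⊕1⊕1⊕0⊕1⊕1⊕0⊕1⊕0 = 0
Parity bits p1,p2,p4,p8,p16 = 01000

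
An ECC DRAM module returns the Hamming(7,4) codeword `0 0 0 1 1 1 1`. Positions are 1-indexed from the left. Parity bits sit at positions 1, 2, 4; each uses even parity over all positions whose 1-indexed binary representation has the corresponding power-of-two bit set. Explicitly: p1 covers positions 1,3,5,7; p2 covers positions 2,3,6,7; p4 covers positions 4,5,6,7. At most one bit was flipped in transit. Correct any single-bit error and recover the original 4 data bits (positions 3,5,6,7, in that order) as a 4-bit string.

0111

s1: b1⊕b3⊕b5⊕b7 = 0⊕0⊕1⊕1 = 0
s2: b2⊕b3⊕b6⊕b7 = 0⊕0⊕1⊕1 = 0
s4: b4⊕b5⊕b6⊕b7 = 1⊕1⊕1⊕1 = 0
Syndrome (s4...s1) = 000 → position 0 (no error).
No correction needed.
Data bits at positions 3,5,6,7: 0111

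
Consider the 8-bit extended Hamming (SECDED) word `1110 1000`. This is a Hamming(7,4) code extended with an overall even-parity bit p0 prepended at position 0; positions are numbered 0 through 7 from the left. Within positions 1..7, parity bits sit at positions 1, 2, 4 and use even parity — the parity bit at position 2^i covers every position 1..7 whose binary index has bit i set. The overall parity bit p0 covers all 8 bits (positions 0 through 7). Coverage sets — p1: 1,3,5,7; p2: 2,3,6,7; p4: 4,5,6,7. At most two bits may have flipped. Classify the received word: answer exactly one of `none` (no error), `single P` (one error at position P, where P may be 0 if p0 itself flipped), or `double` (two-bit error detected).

double

s1: b1⊕b3⊕b5⊕b7 = 1⊕0⊕0⊕0 = 1
s2: b2⊕b3⊕b6⊕b7 = 1⊕0⊕0⊕0 = 1
s4: b4⊕b5⊕b6⊕b7 = 1⊕0⊕0⊕0 = 1
Syndrome (s4...s1) = 111 → position 7.
Overall parity (XOR of all 8 bits, including p0): 1⊕1⊕1⊕0⊕1⊕0⊕0⊕0 = 0
Overall=0, syndrome position=7 → double-bit error detected (uncorrectable).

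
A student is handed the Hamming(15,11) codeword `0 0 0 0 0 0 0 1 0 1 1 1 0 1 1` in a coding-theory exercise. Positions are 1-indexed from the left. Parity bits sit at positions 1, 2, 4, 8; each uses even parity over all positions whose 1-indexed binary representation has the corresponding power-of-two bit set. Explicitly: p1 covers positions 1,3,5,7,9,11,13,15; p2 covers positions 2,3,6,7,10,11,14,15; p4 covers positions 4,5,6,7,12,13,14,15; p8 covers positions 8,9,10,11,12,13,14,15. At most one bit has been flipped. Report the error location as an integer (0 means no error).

s1: b1⊕b3⊕b5⊕b7⊕b9⊕b11⊕b13⊕b15 = 0⊕0⊕0⊕0⊕0⊕1⊕0⊕1 = 0
s2: b2⊕b3⊕b6⊕b7⊕b10⊕b11⊕b14⊕b15 = 0⊕0⊕0⊕0⊕1⊕1⊕1⊕1 = 0
s4: b4⊕b5⊕b6⊕b7⊕b12⊕b13⊕b14⊕b15 = 0⊕0⊕0⊕0⊕1⊕0⊕1⊕1 = 1
s8: b8⊕b9⊕b10⊕b11⊕b12⊕b13⊕b14⊕b15 = 1⊕0⊕1⊕1⊕1⊕0⊕1⊕1 = 0
Syndrome (s8...s1) = 0100 → position 4.

4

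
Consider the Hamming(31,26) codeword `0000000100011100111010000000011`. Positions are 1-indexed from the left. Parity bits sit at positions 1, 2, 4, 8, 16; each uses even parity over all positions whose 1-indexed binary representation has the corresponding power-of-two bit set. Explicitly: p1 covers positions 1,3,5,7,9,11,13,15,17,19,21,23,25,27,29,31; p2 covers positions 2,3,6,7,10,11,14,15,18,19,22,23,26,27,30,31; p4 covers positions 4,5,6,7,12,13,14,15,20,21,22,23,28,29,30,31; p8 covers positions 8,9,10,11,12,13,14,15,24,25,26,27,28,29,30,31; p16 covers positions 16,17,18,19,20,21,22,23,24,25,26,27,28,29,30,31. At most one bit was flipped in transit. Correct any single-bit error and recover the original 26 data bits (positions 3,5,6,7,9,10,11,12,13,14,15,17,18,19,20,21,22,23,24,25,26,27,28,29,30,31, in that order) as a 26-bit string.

10000001110111010000000011

s1: b1⊕b3⊕b5⊕b7⊕b9⊕b11⊕b13⊕b15⊕b17⊕b19⊕b21⊕b23⊕b25⊕b27⊕b29⊕b31 = 0⊕0⊕0⊕0⊕0⊕0⊕1⊕0⊕1⊕1⊕1⊕0⊕0⊕0⊕0⊕1 = 1
s2: b2⊕b3⊕b6⊕b7⊕b10⊕b11⊕b14⊕b15⊕b18⊕b19⊕b22⊕b23⊕b26⊕b27⊕b30⊕b31 = 0⊕0⊕0⊕0⊕0⊕0⊕1⊕0⊕1⊕1⊕0⊕0⊕0⊕0⊕1⊕1 = 1
s4: b4⊕b5⊕b6⊕b7⊕b12⊕b13⊕b14⊕b15⊕b20⊕b21⊕b22⊕b23⊕b28⊕b29⊕b30⊕b31 = 0⊕0⊕0⊕0⊕1⊕1⊕1⊕0⊕0⊕1⊕0⊕0⊕0⊕0⊕1⊕1 = 0
s8: b8⊕b9⊕b10⊕b11⊕b12⊕b13⊕b14⊕b15⊕b24⊕b25⊕b26⊕b27⊕b28⊕b29⊕b30⊕b31 = 1⊕0⊕0⊕0⊕1⊕1⊕1⊕0⊕0⊕0⊕0⊕0⊕0⊕0⊕1⊕1 = 0
s16: b16⊕b17⊕b18⊕b19⊕b20⊕b21⊕b22⊕b23⊕b24⊕b25⊕b26⊕b27⊕b28⊕b29⊕b30⊕b31 = 0⊕1⊕1⊕1⊕0⊕1⊕0⊕0⊕0⊕0⊕0⊕0⊕0⊕0⊕1⊕1 = 0
Syndrome (s16...s1) = 00011 → position 3.
Flip bit 3: corrected codeword = 0010000100011100111010000000011
Data bits at positions 3,5,6,7,9,10,11,12,13,14,15,17,18,19,20,21,22,23,24,25,26,27,28,29,30,31: 10000001110111010000000011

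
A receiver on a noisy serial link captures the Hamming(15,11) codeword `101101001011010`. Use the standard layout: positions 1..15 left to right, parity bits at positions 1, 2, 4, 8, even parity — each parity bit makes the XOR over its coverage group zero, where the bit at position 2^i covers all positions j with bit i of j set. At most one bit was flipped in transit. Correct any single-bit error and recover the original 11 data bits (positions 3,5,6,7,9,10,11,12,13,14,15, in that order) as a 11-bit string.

s1: b1⊕b3⊕b5⊕b7⊕b9⊕b11⊕b13⊕b15 = 1⊕1⊕0⊕0⊕1⊕1⊕0⊕0 = 0
s2: b2⊕b3⊕b6⊕b7⊕b10⊕b11⊕b14⊕b15 = 0⊕1⊕1⊕0⊕0⊕1⊕1⊕0 = 0
s4: b4⊕b5⊕b6⊕b7⊕b12⊕b13⊕b14⊕b15 = 1⊕0⊕1⊕0⊕1⊕0⊕1⊕0 = 0
s8: b8⊕b9⊕b10⊕b11⊕b12⊕b13⊕b14⊕b15 = 0⊕1⊕0⊕1⊕1⊕0⊕1⊕0 = 0
Syndrome (s8...s1) = 0000 → position 0 (no error).
No correction needed.
Data bits at positions 3,5,6,7,9,10,11,12,13,14,15: 10101011010

10101011010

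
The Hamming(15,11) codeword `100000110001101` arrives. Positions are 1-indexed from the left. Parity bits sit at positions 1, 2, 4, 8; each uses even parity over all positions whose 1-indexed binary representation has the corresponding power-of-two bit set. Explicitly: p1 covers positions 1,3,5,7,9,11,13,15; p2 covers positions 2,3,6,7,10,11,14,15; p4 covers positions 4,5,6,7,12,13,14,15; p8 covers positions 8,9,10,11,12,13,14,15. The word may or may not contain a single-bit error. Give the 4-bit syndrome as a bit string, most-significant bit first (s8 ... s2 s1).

0000

s1: b1⊕b3⊕b5⊕b7⊕b9⊕b11⊕b13⊕b15 = 1⊕0⊕0⊕1⊕0⊕0⊕1⊕1 = 0
s2: b2⊕b3⊕b6⊕b7⊕b10⊕b11⊕b14⊕b15 = 0⊕0⊕0⊕1⊕0⊕0⊕0⊕1 = 0
s4: b4⊕b5⊕b6⊕b7⊕b12⊕b13⊕b14⊕b15 = 0⊕0⊕0⊕1⊕1⊕1⊕0⊕1 = 0
s8: b8⊕b9⊕b10⊕b11⊕b12⊕b13⊕b14⊕b15 = 1⊕0⊕0⊕0⊕1⊕1⊕0⊕1 = 0
Syndrome (s8...s1) = 0000 → position 0 (no error).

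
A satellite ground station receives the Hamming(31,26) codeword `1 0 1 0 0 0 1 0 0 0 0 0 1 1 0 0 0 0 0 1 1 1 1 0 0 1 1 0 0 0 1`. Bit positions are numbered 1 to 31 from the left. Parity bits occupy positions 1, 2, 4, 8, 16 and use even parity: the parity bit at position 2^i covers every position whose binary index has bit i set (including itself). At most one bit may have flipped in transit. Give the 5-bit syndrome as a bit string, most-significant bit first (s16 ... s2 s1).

11000

s1: b1⊕b3⊕b5⊕b7⊕b9⊕b11⊕b13⊕b15⊕b17⊕b19⊕b21⊕b23⊕b25⊕b27⊕b29⊕b31 = 1⊕1⊕0⊕1⊕0⊕0⊕1⊕0⊕0⊕0⊕1⊕1⊕0⊕1⊕0⊕1 = 0
s2: b2⊕b3⊕b6⊕b7⊕b10⊕b11⊕b14⊕b15⊕b18⊕b19⊕b22⊕b23⊕b26⊕b27⊕b30⊕b31 = 0⊕1⊕0⊕1⊕0⊕0⊕1⊕0⊕0⊕0⊕1⊕1⊕1⊕1⊕0⊕1 = 0
s4: b4⊕b5⊕b6⊕b7⊕b12⊕b13⊕b14⊕b15⊕b20⊕b21⊕b22⊕b23⊕b28⊕b29⊕b30⊕b31 = 0⊕0⊕0⊕1⊕0⊕1⊕1⊕0⊕1⊕1⊕1⊕1⊕0⊕0⊕0⊕1 = 0
s8: b8⊕b9⊕b10⊕b11⊕b12⊕b13⊕b14⊕b15⊕b24⊕b25⊕b26⊕b27⊕b28⊕b29⊕b30⊕b31 = 0⊕0⊕0⊕0⊕0⊕1⊕1⊕0⊕0⊕0⊕1⊕1⊕0⊕0⊕0⊕1 = 1
s16: b16⊕b17⊕b18⊕b19⊕b20⊕b21⊕b22⊕b23⊕b24⊕b25⊕b26⊕b27⊕b28⊕b29⊕b30⊕b31 = 0⊕0⊕0⊕0⊕1⊕1⊕1⊕1⊕0⊕0⊕1⊕1⊕0⊕0⊕0⊕1 = 1
Syndrome (s16...s1) = 11000 → position 24.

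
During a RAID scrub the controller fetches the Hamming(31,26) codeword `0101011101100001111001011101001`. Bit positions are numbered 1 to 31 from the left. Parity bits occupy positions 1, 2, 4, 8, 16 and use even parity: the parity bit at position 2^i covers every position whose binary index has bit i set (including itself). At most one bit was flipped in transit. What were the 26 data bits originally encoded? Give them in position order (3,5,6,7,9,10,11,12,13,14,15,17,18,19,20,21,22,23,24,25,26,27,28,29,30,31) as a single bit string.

00110110000111001011101001

s1: b1⊕b3⊕b5⊕b7⊕b9⊕b11⊕b13⊕b15⊕b17⊕b19⊕b21⊕b23⊕b25⊕b27⊕b29⊕b31 = 0⊕0⊕0⊕1⊕0⊕1⊕0⊕0⊕1⊕1⊕0⊕0⊕1⊕0⊕0⊕1 = 0
s2: b2⊕b3⊕b6⊕b7⊕b10⊕b11⊕b14⊕b15⊕b18⊕b19⊕b22⊕b23⊕b26⊕b27⊕b30⊕b31 = 1⊕0⊕1⊕1⊕1⊕1⊕0⊕0⊕1⊕1⊕1⊕0⊕1⊕0⊕0⊕1 = 0
s4: b4⊕b5⊕b6⊕b7⊕b12⊕b13⊕b14⊕b15⊕b20⊕b21⊕b22⊕b23⊕b28⊕b29⊕b30⊕b31 = 1⊕0⊕1⊕1⊕0⊕0⊕0⊕0⊕0⊕0⊕1⊕0⊕1⊕0⊕0⊕1 = 0
s8: b8⊕b9⊕b10⊕b11⊕b12⊕b13⊕b14⊕b15⊕b24⊕b25⊕b26⊕b27⊕b28⊕b29⊕b30⊕b31 = 1⊕0⊕1⊕1⊕0⊕0⊕0⊕0⊕1⊕1⊕1⊕0⊕1⊕0⊕0⊕1 = 0
s16: b16⊕b17⊕b18⊕b19⊕b20⊕b21⊕b22⊕b23⊕b24⊕b25⊕b26⊕b27⊕b28⊕b29⊕b30⊕b31 = 1⊕1⊕1⊕1⊕0⊕0⊕1⊕0⊕1⊕1⊕1⊕0⊕1⊕0⊕0⊕1 = 0
Syndrome (s16...s1) = 00000 → position 0 (no error).
No correction needed.
Data bits at positions 3,5,6,7,9,10,11,12,13,14,15,17,18,19,20,21,22,23,24,25,26,27,28,29,30,31: 00110110000111001011101001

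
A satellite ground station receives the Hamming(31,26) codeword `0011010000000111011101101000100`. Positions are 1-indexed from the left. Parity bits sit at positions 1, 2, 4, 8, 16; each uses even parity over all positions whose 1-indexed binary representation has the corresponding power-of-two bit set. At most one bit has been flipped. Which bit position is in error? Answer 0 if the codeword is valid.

0

s1: b1⊕b3⊕b5⊕b7⊕b9⊕b11⊕b13⊕b15⊕b17⊕b19⊕b21⊕b23⊕b25⊕b27⊕b29⊕b31 = 0⊕1⊕0⊕0⊕0⊕0⊕0⊕1⊕0⊕1⊕0⊕1⊕1⊕0⊕1⊕0 = 0
s2: b2⊕b3⊕b6⊕b7⊕b10⊕b11⊕b14⊕b15⊕b18⊕b19⊕b22⊕b23⊕b26⊕b27⊕b30⊕b31 = 0⊕1⊕1⊕0⊕0⊕0⊕1⊕1⊕1⊕1⊕1⊕1⊕0⊕0⊕0⊕0 = 0
s4: b4⊕b5⊕b6⊕b7⊕b12⊕b13⊕b14⊕b15⊕b20⊕b21⊕b22⊕b23⊕b28⊕b29⊕b30⊕b31 = 1⊕0⊕1⊕0⊕0⊕0⊕1⊕1⊕1⊕0⊕1⊕1⊕0⊕1⊕0⊕0 = 0
s8: b8⊕b9⊕b10⊕b11⊕b12⊕b13⊕b14⊕b15⊕b24⊕b25⊕b26⊕b27⊕b28⊕b29⊕b30⊕b31 = 0⊕0⊕0⊕0⊕0⊕0⊕1⊕1⊕0⊕1⊕0⊕0⊕0⊕1⊕0⊕0 = 0
s16: b16⊕b17⊕b18⊕b19⊕b20⊕b21⊕b22⊕b23⊕b24⊕b25⊕b26⊕b27⊕b28⊕b29⊕b30⊕b31 = 1⊕0⊕1⊕1⊕1⊕0⊕1⊕1⊕0⊕1⊕0⊕0⊕0⊕1⊕0⊕0 = 0
Syndrome (s16...s1) = 00000 → position 0 (no error).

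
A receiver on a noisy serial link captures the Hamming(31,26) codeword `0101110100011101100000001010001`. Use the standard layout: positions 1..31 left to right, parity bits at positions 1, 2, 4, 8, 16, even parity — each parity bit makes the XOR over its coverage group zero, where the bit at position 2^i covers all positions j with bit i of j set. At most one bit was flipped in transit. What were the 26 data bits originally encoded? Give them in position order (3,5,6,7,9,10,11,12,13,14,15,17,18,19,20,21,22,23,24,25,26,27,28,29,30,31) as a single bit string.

01100001110100000001010011

s1: b1⊕b3⊕b5⊕b7⊕b9⊕b11⊕b13⊕b15⊕b17⊕b19⊕b21⊕b23⊕b25⊕b27⊕b29⊕b31 = 0⊕0⊕1⊕0⊕0⊕0⊕1⊕0⊕1⊕0⊕0⊕0⊕1⊕1⊕0⊕1 = 0
s2: b2⊕b3⊕b6⊕b7⊕b10⊕b11⊕b14⊕b15⊕b18⊕b19⊕b22⊕b23⊕b26⊕b27⊕b30⊕b31 = 1⊕0⊕1⊕0⊕0⊕0⊕1⊕0⊕0⊕0⊕0⊕0⊕0⊕1⊕0⊕1 = 1
s4: b4⊕b5⊕b6⊕b7⊕b12⊕b13⊕b14⊕b15⊕b20⊕b21⊕b22⊕b23⊕b28⊕b29⊕b30⊕b31 = 1⊕1⊕1⊕0⊕1⊕1⊕1⊕0⊕0⊕0⊕0⊕0⊕0⊕0⊕0⊕1 = 1
s8: b8⊕b9⊕b10⊕b11⊕b12⊕b13⊕b14⊕b15⊕b24⊕b25⊕b26⊕b27⊕b28⊕b29⊕b30⊕b31 = 1⊕0⊕0⊕0⊕1⊕1⊕1⊕0⊕0⊕1⊕0⊕1⊕0⊕0⊕0⊕1 = 1
s16: b16⊕b17⊕b18⊕b19⊕b20⊕b21⊕b22⊕b23⊕b24⊕b25⊕b26⊕b27⊕b28⊕b29⊕b30⊕b31 = 1⊕1⊕0⊕0⊕0⊕0⊕0⊕0⊕0⊕1⊕0⊕1⊕0⊕0⊕0⊕1 = 1
Syndrome (s16...s1) = 11110 → position 30.
Flip bit 30: corrected codeword = 0101110100011101100000001010011
Data bits at positions 3,5,6,7,9,10,11,12,13,14,15,17,18,19,20,21,22,23,24,25,26,27,28,29,30,31: 01100001110100000001010011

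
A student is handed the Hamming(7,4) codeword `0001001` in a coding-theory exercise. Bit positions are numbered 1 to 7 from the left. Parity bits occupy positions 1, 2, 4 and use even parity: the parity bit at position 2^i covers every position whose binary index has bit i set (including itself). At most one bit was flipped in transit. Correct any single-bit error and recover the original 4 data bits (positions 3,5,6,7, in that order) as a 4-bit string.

1001

s1: b1⊕b3⊕b5⊕b7 = 0⊕0⊕0⊕1 = 1
s2: b2⊕b3⊕b6⊕b7 = 0⊕0⊕0⊕1 = 1
s4: b4⊕b5⊕b6⊕b7 = 1⊕0⊕0⊕1 = 0
Syndrome (s4...s1) = 011 → position 3.
Flip bit 3: corrected codeword = 0011001
Data bits at positions 3,5,6,7: 1001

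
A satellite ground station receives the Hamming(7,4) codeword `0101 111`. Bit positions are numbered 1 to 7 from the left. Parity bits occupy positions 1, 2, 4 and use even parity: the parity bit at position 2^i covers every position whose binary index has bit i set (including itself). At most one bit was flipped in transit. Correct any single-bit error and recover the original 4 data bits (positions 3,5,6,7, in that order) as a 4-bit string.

s1: b1⊕b3⊕b5⊕b7 = 0⊕0⊕1⊕1 = 0
s2: b2⊕b3⊕b6⊕b7 = 1⊕0⊕1⊕1 = 1
s4: b4⊕b5⊕b6⊕b7 = 1⊕1⊕1⊕1 = 0
Syndrome (s4...s1) = 010 → position 2.
Flip bit 2: corrected codeword = 0001111
Data bits at positions 3,5,6,7: 0111

0111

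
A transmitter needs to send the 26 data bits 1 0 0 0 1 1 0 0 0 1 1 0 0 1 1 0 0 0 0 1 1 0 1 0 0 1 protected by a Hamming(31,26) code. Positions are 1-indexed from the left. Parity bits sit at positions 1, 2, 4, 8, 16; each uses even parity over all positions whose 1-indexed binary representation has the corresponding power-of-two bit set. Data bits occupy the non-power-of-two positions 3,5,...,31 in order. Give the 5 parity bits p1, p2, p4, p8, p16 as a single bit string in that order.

01100

Place data bits at non-power-of-two positions: b3=1, b5=0, b6=0, b7=0, b9=1, b10=1, b11=0, b12=0, b13=0, b14=1, b15=1, b17=0, b18=0, b19=1, b20=1, b21=0, b22=0, b23=0, b24=0, b25=1, b26=1, b27=0, b28=1, b29=0, b30=0, b31=1.
p1 = XOR of data positions {3,5,7,9,11,13,15,17,19,21,23,25,27,29,31} = 1⊕0⊕0⊕1⊕0⊕0⊕1⊕0⊕1⊕0⊕0⊕1⊕0⊕0⊕1 = 0
p2 = XOR of data positions {3,6,7,10,11,14,15,18,19,22,23,26,27,30,31} = 1⊕0⊕0⊕1⊕0⊕1⊕1⊕0⊕1⊕0⊕0⊕1⊕0⊕0⊕1 = 1
p4 = XOR of data positions {5,6,7,12,13,14,15,20,21,22,23,28,29,30,31} = 0⊕0⊕0⊕0⊕0⊕1⊕1⊕1⊕0⊕0⊕0⊕1⊕0⊕0⊕1 = 1
p8 = XOR of data positions {9,10,11,12,13,14,15,24,25,26,27,28,29,30,31} = 1⊕1⊕0⊕0⊕0⊕1⊕1⊕0⊕1⊕1⊕0⊕1⊕0⊕0⊕1 = 0
p16 = XOR of data positions {17,18,19,20,21,22,23,24,25,26,27,28,29,30,31} = 0⊕0⊕1⊕1⊕0⊕0⊕0⊕0⊕1⊕1⊕0⊕1⊕0⊕0⊕1 = 0
Parity bits p1,p2,p4,p8,p16 = 01100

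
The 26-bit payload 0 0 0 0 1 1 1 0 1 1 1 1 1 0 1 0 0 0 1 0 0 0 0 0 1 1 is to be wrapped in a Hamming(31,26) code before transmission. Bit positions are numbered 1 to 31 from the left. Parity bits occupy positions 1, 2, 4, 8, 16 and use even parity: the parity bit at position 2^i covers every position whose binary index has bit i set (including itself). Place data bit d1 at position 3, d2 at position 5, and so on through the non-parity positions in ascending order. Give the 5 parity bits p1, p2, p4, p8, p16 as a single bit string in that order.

01010

Place data bits at non-power-of-two positions: b3=0, b5=0, b6=0, b7=0, b9=1, b10=1, b11=1, b12=0, b13=1, b14=1, b15=1, b17=1, b18=1, b19=0, b20=1, b21=0, b22=0, b23=0, b24=1, b25=0, b26=0, b27=0, b28=0, b29=0, b30=1, b31=1.
p1 = XOR of data positions {3,5,7,9,11,13,15,17,19,21,23,25,27,29,31} = 0⊕0⊕0⊕1⊕1⊕1⊕1⊕1⊕0⊕0⊕0⊕0⊕0⊕0⊕1 = 0
p2 = XOR of data positions {3,6,7,10,11,14,15,18,19,22,23,26,27,30,31} = 0⊕0⊕0⊕1⊕1⊕1⊕1⊕1⊕0⊕0⊕0⊕0⊕0⊕1⊕1 = 1
p4 = XOR of data positions {5,6,7,12,13,14,15,20,21,22,23,28,29,30,31} = 0⊕0⊕0⊕0⊕1⊕1⊕1⊕1⊕0⊕0⊕0⊕0⊕0⊕1⊕1 = 0
p8 = XOR of data positions {9,10,11,12,13,14,15,24,25,26,27,28,29,30,31} = 1⊕1⊕1⊕0⊕1⊕1⊕1⊕1⊕0⊕0⊕0⊕0⊕0⊕1⊕1 = 1
p16 = XOR of data positions {17,18,19,20,21,22,23,24,25,26,27,28,29,30,31} = 1⊕1⊕0⊕1⊕0⊕0⊕0⊕1⊕0⊕0⊕0⊕0⊕0⊕1⊕1 = 0
Parity bits p1,p2,p4,p8,p16 = 01010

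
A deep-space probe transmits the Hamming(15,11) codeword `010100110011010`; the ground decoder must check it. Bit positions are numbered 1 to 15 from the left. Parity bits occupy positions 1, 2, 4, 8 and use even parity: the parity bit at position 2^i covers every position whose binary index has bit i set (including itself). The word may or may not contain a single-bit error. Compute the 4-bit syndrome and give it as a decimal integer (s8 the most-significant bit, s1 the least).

s1: b1⊕b3⊕b5⊕b7⊕b9⊕b11⊕b13⊕b15 = 0⊕0⊕0⊕1⊕0⊕1⊕0⊕0 = 0
s2: b2⊕b3⊕b6⊕b7⊕b10⊕b11⊕b14⊕b15 = 1⊕0⊕0⊕1⊕0⊕1⊕1⊕0 = 0
s4: b4⊕b5⊕b6⊕b7⊕b12⊕b13⊕b14⊕b15 = 1⊕0⊕0⊕1⊕1⊕0⊕1⊕0 = 0
s8: b8⊕b9⊕b10⊕b11⊕b12⊕b13⊕b14⊕b15 = 1⊕0⊕0⊕1⊕1⊕0⊕1⊕0 = 0
Syndrome (s8...s1) = 0000 → position 0 (no error).

0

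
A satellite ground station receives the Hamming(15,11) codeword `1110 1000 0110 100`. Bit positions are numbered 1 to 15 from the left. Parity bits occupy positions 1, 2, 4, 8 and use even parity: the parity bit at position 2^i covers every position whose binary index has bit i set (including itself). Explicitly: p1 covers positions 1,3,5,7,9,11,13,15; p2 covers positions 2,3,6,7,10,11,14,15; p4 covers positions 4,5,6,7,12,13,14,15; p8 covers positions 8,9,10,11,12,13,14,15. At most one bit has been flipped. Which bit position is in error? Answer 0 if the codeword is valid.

9

s1: b1⊕b3⊕b5⊕b7⊕b9⊕b11⊕b13⊕b15 = 1⊕1⊕1⊕0⊕0⊕1⊕1⊕0 = 1
s2: b2⊕b3⊕b6⊕b7⊕b10⊕b11⊕b14⊕b15 = 1⊕1⊕0⊕0⊕1⊕1⊕0⊕0 = 0
s4: b4⊕b5⊕b6⊕b7⊕b12⊕b13⊕b14⊕b15 = 0⊕1⊕0⊕0⊕0⊕1⊕0⊕0 = 0
s8: b8⊕b9⊕b10⊕b11⊕b12⊕b13⊕b14⊕b15 = 0⊕0⊕1⊕1⊕0⊕1⊕0⊕0 = 1
Syndrome (s8...s1) = 1001 → position 9.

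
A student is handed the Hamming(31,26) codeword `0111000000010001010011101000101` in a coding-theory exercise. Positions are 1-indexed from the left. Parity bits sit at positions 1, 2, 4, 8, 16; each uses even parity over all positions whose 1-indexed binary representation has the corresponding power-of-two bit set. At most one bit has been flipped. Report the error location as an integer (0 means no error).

s1: b1⊕b3⊕b5⊕b7⊕b9⊕b11⊕b13⊕b15⊕b17⊕b19⊕b21⊕b23⊕b25⊕b27⊕b29⊕b31 = 0⊕1⊕0⊕0⊕0⊕0⊕0⊕0⊕0⊕0⊕1⊕1⊕1⊕0⊕1⊕1 = 0
s2: b2⊕b3⊕b6⊕b7⊕b10⊕b11⊕b14⊕b15⊕b18⊕b19⊕b22⊕b23⊕b26⊕b27⊕b30⊕b31 = 1⊕1⊕0⊕0⊕0⊕0⊕0⊕0⊕1⊕0⊕1⊕1⊕0⊕0⊕0⊕1 = 0
s4: b4⊕b5⊕b6⊕b7⊕b12⊕b13⊕b14⊕b15⊕b20⊕b21⊕b22⊕b23⊕b28⊕b29⊕b30⊕b31 = 1⊕0⊕0⊕0⊕1⊕0⊕0⊕0⊕0⊕1⊕1⊕1⊕0⊕1⊕0⊕1 = 1
s8: b8⊕b9⊕b10⊕b11⊕b12⊕b13⊕b14⊕b15⊕b24⊕b25⊕b26⊕b27⊕b28⊕b29⊕b30⊕b31 = 0⊕0⊕0⊕0⊕1⊕0⊕0⊕0⊕0⊕1⊕0⊕0⊕0⊕1⊕0⊕1 = 0
s16: b16⊕b17⊕b18⊕b19⊕b20⊕b21⊕b22⊕b23⊕b24⊕b25⊕b26⊕b27⊕b28⊕b29⊕b30⊕b31 = 1⊕0⊕1⊕0⊕0⊕1⊕1⊕1⊕0⊕1⊕0⊕0⊕0⊕1⊕0⊕1 = 0
Syndrome (s16...s1) = 00100 → position 4.

4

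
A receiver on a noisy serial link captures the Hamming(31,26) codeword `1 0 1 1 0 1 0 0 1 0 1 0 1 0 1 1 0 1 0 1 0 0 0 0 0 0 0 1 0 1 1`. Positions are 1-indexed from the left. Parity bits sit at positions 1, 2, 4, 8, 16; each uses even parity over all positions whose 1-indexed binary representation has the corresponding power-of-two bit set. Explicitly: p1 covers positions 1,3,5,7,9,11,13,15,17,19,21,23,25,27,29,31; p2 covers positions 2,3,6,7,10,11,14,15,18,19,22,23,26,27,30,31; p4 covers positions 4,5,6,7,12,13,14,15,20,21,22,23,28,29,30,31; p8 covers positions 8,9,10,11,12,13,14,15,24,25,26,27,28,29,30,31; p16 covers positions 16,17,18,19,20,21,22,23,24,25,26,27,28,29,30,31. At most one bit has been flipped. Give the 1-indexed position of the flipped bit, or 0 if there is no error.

11

s1: b1⊕b3⊕b5⊕b7⊕b9⊕b11⊕b13⊕b15⊕b17⊕b19⊕b21⊕b23⊕b25⊕b27⊕b29⊕b31 = 1⊕1⊕0⊕0⊕1⊕1⊕1⊕1⊕0⊕0⊕0⊕0⊕0⊕0⊕0⊕1 = 1
s2: b2⊕b3⊕b6⊕b7⊕b10⊕b11⊕b14⊕b15⊕b18⊕b19⊕b22⊕b23⊕b26⊕b27⊕b30⊕b31 = 0⊕1⊕1⊕0⊕0⊕1⊕0⊕1⊕1⊕0⊕0⊕0⊕0⊕0⊕1⊕1 = 1
s4: b4⊕b5⊕b6⊕b7⊕b12⊕b13⊕b14⊕b15⊕b20⊕b21⊕b22⊕b23⊕b28⊕b29⊕b30⊕b31 = 1⊕0⊕1⊕0⊕0⊕1⊕0⊕1⊕1⊕0⊕0⊕0⊕1⊕0⊕1⊕1 = 0
s8: b8⊕b9⊕b10⊕b11⊕b12⊕b13⊕b14⊕b15⊕b24⊕b25⊕b26⊕b27⊕b28⊕b29⊕b30⊕b31 = 0⊕1⊕0⊕1⊕0⊕1⊕0⊕1⊕0⊕0⊕0⊕0⊕1⊕0⊕1⊕1 = 1
s16: b16⊕b17⊕b18⊕b19⊕b20⊕b21⊕b22⊕b23⊕b24⊕b25⊕b26⊕b27⊕b28⊕b29⊕b30⊕b31 = 1⊕0⊕1⊕0⊕1⊕0⊕0⊕0⊕0⊕0⊕0⊕0⊕1⊕0⊕1⊕1 = 0
Syndrome (s16...s1) = 01011 → position 11.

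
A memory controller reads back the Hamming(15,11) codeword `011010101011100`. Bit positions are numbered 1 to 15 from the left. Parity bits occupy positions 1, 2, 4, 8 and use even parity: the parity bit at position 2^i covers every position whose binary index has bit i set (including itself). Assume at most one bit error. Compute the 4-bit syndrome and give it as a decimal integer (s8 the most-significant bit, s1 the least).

s1: b1⊕b3⊕b5⊕b7⊕b9⊕b11⊕b13⊕b15 = 0⊕1⊕1⊕1⊕1⊕1⊕1⊕0 = 0
s2: b2⊕b3⊕b6⊕b7⊕b10⊕b11⊕b14⊕b15 = 1⊕1⊕0⊕1⊕0⊕1⊕0⊕0 = 0
s4: b4⊕b5⊕b6⊕b7⊕b12⊕b13⊕b14⊕b15 = 0⊕1⊕0⊕1⊕1⊕1⊕0⊕0 = 0
s8: b8⊕b9⊕b10⊕b11⊕b12⊕b13⊕b14⊕b15 = 0⊕1⊕0⊕1⊕1⊕1⊕0⊕0 = 0
Syndrome (s8...s1) = 0000 → position 0 (no error).

0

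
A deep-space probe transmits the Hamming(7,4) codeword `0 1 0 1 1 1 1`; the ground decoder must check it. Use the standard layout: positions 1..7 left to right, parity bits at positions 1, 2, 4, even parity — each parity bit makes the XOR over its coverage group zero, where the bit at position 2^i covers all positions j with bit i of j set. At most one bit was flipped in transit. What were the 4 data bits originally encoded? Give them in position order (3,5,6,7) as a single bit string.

s1: b1⊕b3⊕b5⊕b7 = 0⊕0⊕1⊕1 = 0
s2: b2⊕b3⊕b6⊕b7 = 1⊕0⊕1⊕1 = 1
s4: b4⊕b5⊕b6⊕b7 = 1⊕1⊕1⊕1 = 0
Syndrome (s4...s1) = 010 → position 2.
Flip bit 2: corrected codeword = 0001111
Data bits at positions 3,5,6,7: 0111

0111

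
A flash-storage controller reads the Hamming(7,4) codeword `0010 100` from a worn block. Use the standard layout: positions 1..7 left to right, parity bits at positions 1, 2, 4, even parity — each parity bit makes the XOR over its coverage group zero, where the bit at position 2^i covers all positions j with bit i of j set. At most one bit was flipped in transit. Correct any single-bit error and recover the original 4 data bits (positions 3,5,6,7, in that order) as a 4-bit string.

s1: b1⊕b3⊕b5⊕b7 = 0⊕1⊕1⊕0 = 0
s2: b2⊕b3⊕b6⊕b7 = 0⊕1⊕0⊕0 = 1
s4: b4⊕b5⊕b6⊕b7 = 0⊕1⊕0⊕0 = 1
Syndrome (s4...s1) = 110 → position 6.
Flip bit 6: corrected codeword = 0010110
Data bits at positions 3,5,6,7: 1110

1110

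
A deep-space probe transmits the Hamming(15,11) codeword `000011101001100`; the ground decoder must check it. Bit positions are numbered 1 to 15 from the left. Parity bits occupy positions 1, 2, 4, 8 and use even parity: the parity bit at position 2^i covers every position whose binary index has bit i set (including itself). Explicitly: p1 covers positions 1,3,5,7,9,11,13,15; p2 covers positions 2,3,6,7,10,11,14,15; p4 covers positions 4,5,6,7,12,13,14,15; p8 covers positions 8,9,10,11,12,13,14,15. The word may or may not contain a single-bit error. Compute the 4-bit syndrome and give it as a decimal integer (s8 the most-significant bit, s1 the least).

s1: b1⊕b3⊕b5⊕b7⊕b9⊕b11⊕b13⊕b15 = 0⊕0⊕1⊕1⊕1⊕0⊕1⊕0 = 0
s2: b2⊕b3⊕b6⊕b7⊕b10⊕b11⊕b14⊕b15 = 0⊕0⊕1⊕1⊕0⊕0⊕0⊕0 = 0
s4: b4⊕b5⊕b6⊕b7⊕b12⊕b13⊕b14⊕b15 = 0⊕1⊕1⊕1⊕1⊕1⊕0⊕0 = 1
s8: b8⊕b9⊕b10⊕b11⊕b12⊕b13⊕b14⊕b15 = 0⊕1⊕0⊕0⊕1⊕1⊕0⊕0 = 1
Syndrome (s8...s1) = 1100 → position 12.

12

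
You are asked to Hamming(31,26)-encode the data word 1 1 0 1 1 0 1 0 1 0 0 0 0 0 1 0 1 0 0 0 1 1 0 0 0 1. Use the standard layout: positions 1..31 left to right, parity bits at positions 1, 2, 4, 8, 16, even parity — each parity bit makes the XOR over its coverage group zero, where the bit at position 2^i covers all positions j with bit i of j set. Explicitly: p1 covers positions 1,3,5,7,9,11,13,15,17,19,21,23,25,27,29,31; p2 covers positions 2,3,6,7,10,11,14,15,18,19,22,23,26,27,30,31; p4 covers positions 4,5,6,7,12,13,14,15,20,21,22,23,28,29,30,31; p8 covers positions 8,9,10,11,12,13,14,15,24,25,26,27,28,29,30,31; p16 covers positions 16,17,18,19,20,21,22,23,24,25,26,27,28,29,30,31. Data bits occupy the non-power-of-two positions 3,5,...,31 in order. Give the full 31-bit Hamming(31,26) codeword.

0110101010101001000101000110001

Place data bits at non-power-of-two positions: b3=1, b5=1, b6=0, b7=1, b9=1, b10=0, b11=1, b12=0, b13=1, b14=0, b15=0, b17=0, b18=0, b19=0, b20=1, b21=0, b22=1, b23=0, b24=0, b25=0, b26=1, b27=1, b28=0, b29=0, b30=0, b31=1.
p1 = XOR of data positions {3,5,7,9,11,13,15,17,19,21,23,25,27,29,31} = 1⊕1⊕1⊕1⊕1⊕1⊕0⊕0⊕0⊕0⊕0⊕0⊕1⊕0⊕1 = 0
p2 = XOR of data positions {3,6,7,10,11,14,15,18,19,22,23,26,27,30,31} = 1⊕0⊕1⊕0⊕1⊕0⊕0⊕0⊕0⊕1⊕0⊕1⊕1⊕0⊕1 = 1
p4 = XOR of data positions {5,6,7,12,13,14,15,20,21,22,23,28,29,30,31} = 1⊕0⊕1⊕0⊕1⊕0⊕0⊕1⊕0⊕1⊕0⊕0⊕0⊕0⊕1 = 0
p8 = XOR of data positions {9,10,11,12,13,14,15,24,25,26,27,28,29,30,31} = 1⊕0⊕1⊕0⊕1⊕0⊕0⊕0⊕0⊕1⊕1⊕0⊕0⊕0⊕1 = 0
p16 = XOR of data positions {17,18,19,20,21,22,23,24,25,26,27,28,29,30,31} = 0⊕0⊕0⊕1⊕0⊕1⊕0⊕0⊕0⊕1⊕1⊕0⊕0⊕0⊕1 = 1
Codeword b1..b31 = 0110101010101001000101000110001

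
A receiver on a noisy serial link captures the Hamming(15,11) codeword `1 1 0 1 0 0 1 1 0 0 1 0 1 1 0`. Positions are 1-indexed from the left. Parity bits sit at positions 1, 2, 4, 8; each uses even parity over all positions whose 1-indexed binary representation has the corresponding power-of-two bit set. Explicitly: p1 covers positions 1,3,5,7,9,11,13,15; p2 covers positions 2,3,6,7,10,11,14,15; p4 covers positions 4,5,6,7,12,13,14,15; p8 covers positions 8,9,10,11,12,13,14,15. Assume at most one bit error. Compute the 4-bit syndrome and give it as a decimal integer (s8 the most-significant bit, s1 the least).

s1: b1⊕b3⊕b5⊕b7⊕b9⊕b11⊕b13⊕b15 = 1⊕0⊕0⊕1⊕0⊕1⊕1⊕0 = 0
s2: b2⊕b3⊕b6⊕b7⊕b10⊕b11⊕b14⊕b15 = 1⊕0⊕0⊕1⊕0⊕1⊕1⊕0 = 0
s4: b4⊕b5⊕b6⊕b7⊕b12⊕b13⊕b14⊕b15 = 1⊕0⊕0⊕1⊕0⊕1⊕1⊕0 = 0
s8: b8⊕b9⊕b10⊕b11⊕b12⊕b13⊕b14⊕b15 = 1⊕0⊕0⊕1⊕0⊕1⊕1⊕0 = 0
Syndrome (s8...s1) = 0000 → position 0 (no error).

0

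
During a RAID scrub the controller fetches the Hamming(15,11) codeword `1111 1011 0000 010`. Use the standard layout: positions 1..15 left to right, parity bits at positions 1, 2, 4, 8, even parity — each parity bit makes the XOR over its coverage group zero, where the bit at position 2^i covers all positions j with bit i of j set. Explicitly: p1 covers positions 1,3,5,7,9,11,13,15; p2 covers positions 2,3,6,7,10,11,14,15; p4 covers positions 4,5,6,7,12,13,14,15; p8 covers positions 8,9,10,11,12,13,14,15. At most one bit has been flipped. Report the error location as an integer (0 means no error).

0

s1: b1⊕b3⊕b5⊕b7⊕b9⊕b11⊕b13⊕b15 = 1⊕1⊕1⊕1⊕0⊕0⊕0⊕0 = 0
s2: b2⊕b3⊕b6⊕b7⊕b10⊕b11⊕b14⊕b15 = 1⊕1⊕0⊕1⊕0⊕0⊕1⊕0 = 0
s4: b4⊕b5⊕b6⊕b7⊕b12⊕b13⊕b14⊕b15 = 1⊕1⊕0⊕1⊕0⊕0⊕1⊕0 = 0
s8: b8⊕b9⊕b10⊕b11⊕b12⊕b13⊕b14⊕b15 = 1⊕0⊕0⊕0⊕0⊕0⊕1⊕0 = 0
Syndrome (s8...s1) = 0000 → position 0 (no error).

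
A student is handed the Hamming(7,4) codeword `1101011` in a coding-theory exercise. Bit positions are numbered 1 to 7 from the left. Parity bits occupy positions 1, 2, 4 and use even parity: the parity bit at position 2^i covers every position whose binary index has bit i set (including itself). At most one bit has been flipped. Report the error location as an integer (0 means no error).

s1: b1⊕b3⊕b5⊕b7 = 1⊕0⊕0⊕1 = 0
s2: b2⊕b3⊕b6⊕b7 = 1⊕0⊕1⊕1 = 1
s4: b4⊕b5⊕b6⊕b7 = 1⊕0⊕1⊕1 = 1
Syndrome (s4...s1) = 110 → position 6.

6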